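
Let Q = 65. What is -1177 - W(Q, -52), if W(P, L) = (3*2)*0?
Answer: -1177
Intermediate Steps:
W(P, L) = 0 (W(P, L) = 6*0 = 0)
-1177 - W(Q, -52) = -1177 - 1*0 = -1177 + 0 = -1177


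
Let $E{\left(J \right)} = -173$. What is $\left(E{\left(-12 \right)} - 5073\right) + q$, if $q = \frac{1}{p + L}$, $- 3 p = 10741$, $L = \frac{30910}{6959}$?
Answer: $- \frac{391634322571}{74653889} \approx -5246.0$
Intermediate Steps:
$L = \frac{30910}{6959}$ ($L = 30910 \cdot \frac{1}{6959} = \frac{30910}{6959} \approx 4.4417$)
$p = - \frac{10741}{3}$ ($p = \left(- \frac{1}{3}\right) 10741 = - \frac{10741}{3} \approx -3580.3$)
$q = - \frac{20877}{74653889}$ ($q = \frac{1}{- \frac{10741}{3} + \frac{30910}{6959}} = \frac{1}{- \frac{74653889}{20877}} = - \frac{20877}{74653889} \approx -0.00027965$)
$\left(E{\left(-12 \right)} - 5073\right) + q = \left(-173 - 5073\right) - \frac{20877}{74653889} = -5246 - \frac{20877}{74653889} = - \frac{391634322571}{74653889}$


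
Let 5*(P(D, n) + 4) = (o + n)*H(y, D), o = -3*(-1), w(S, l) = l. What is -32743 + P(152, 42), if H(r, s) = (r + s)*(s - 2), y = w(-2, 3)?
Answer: 176503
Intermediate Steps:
o = 3
y = 3
H(r, s) = (-2 + s)*(r + s) (H(r, s) = (r + s)*(-2 + s) = (-2 + s)*(r + s))
P(D, n) = -4 + (3 + n)*(-6 + D + D²)/5 (P(D, n) = -4 + ((3 + n)*(D² - 2*3 - 2*D + 3*D))/5 = -4 + ((3 + n)*(D² - 6 - 2*D + 3*D))/5 = -4 + ((3 + n)*(-6 + D + D²))/5 = -4 + (3 + n)*(-6 + D + D²)/5)
-32743 + P(152, 42) = -32743 + (-38/5 + (⅗)*152 + (⅗)*152² + (⅕)*42*(-6 + 152 + 152²)) = -32743 + (-38/5 + 456/5 + (⅗)*23104 + (⅕)*42*(-6 + 152 + 23104)) = -32743 + (-38/5 + 456/5 + 69312/5 + (⅕)*42*23250) = -32743 + (-38/5 + 456/5 + 69312/5 + 195300) = -32743 + 209246 = 176503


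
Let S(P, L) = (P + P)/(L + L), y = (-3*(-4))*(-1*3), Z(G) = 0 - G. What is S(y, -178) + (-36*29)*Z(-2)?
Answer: -185814/89 ≈ -2087.8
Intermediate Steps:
Z(G) = -G
y = -36 (y = 12*(-3) = -36)
S(P, L) = P/L (S(P, L) = (2*P)/((2*L)) = (2*P)*(1/(2*L)) = P/L)
S(y, -178) + (-36*29)*Z(-2) = -36/(-178) + (-36*29)*(-1*(-2)) = -36*(-1/178) - 1044*2 = 18/89 - 2088 = -185814/89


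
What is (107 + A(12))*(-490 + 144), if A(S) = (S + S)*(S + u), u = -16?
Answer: -3806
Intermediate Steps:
A(S) = 2*S*(-16 + S) (A(S) = (S + S)*(S - 16) = (2*S)*(-16 + S) = 2*S*(-16 + S))
(107 + A(12))*(-490 + 144) = (107 + 2*12*(-16 + 12))*(-490 + 144) = (107 + 2*12*(-4))*(-346) = (107 - 96)*(-346) = 11*(-346) = -3806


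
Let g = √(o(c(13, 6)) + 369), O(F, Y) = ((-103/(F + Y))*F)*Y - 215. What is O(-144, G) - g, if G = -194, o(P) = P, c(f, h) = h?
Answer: 1402369/169 - 5*√15 ≈ 8278.7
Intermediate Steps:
O(F, Y) = -215 - 103*F*Y/(F + Y) (O(F, Y) = (-103*F/(F + Y))*Y - 215 = -103*F*Y/(F + Y) - 215 = -215 - 103*F*Y/(F + Y))
g = 5*√15 (g = √(6 + 369) = √375 = 5*√15 ≈ 19.365)
O(-144, G) - g = (-215*(-144) - 215*(-194) - 103*(-144)*(-194))/(-144 - 194) - 5*√15 = (30960 + 41710 - 2877408)/(-338) - 5*√15 = -1/338*(-2804738) - 5*√15 = 1402369/169 - 5*√15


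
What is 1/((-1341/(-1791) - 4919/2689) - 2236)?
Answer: -535111/1197086416 ≈ -0.00044701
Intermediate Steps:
1/((-1341/(-1791) - 4919/2689) - 2236) = 1/((-1341*(-1/1791) - 4919*1/2689) - 2236) = 1/((149/199 - 4919/2689) - 2236) = 1/(-578220/535111 - 2236) = 1/(-1197086416/535111) = -535111/1197086416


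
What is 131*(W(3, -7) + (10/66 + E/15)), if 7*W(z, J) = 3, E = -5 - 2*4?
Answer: -43361/1155 ≈ -37.542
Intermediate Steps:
E = -13 (E = -5 - 8 = -13)
W(z, J) = 3/7 (W(z, J) = (⅐)*3 = 3/7)
131*(W(3, -7) + (10/66 + E/15)) = 131*(3/7 + (10/66 - 13/15)) = 131*(3/7 + (10*(1/66) - 13*1/15)) = 131*(3/7 + (5/33 - 13/15)) = 131*(3/7 - 118/165) = 131*(-331/1155) = -43361/1155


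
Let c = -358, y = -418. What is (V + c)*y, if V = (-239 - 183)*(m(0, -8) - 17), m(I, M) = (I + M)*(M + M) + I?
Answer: 19729600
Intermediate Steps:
m(I, M) = I + 2*M*(I + M) (m(I, M) = (I + M)*(2*M) + I = 2*M*(I + M) + I = I + 2*M*(I + M))
V = -46842 (V = (-239 - 183)*((0 + 2*(-8)**2 + 2*0*(-8)) - 17) = -422*((0 + 2*64 + 0) - 17) = -422*((0 + 128 + 0) - 17) = -422*(128 - 17) = -422*111 = -46842)
(V + c)*y = (-46842 - 358)*(-418) = -47200*(-418) = 19729600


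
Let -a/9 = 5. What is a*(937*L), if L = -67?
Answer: 2825055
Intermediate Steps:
a = -45 (a = -9*5 = -45)
a*(937*L) = -42165*(-67) = -45*(-62779) = 2825055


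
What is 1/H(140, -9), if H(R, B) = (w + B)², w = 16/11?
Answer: 121/6889 ≈ 0.017564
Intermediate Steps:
w = 16/11 (w = 16*(1/11) = 16/11 ≈ 1.4545)
H(R, B) = (16/11 + B)²
1/H(140, -9) = 1/((16 + 11*(-9))²/121) = 1/((16 - 99)²/121) = 1/((1/121)*(-83)²) = 1/((1/121)*6889) = 1/(6889/121) = 121/6889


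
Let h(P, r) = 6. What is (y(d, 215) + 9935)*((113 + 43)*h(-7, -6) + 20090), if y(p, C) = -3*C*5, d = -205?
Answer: 141084460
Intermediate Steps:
y(p, C) = -15*C
(y(d, 215) + 9935)*((113 + 43)*h(-7, -6) + 20090) = (-15*215 + 9935)*((113 + 43)*6 + 20090) = (-3225 + 9935)*(156*6 + 20090) = 6710*(936 + 20090) = 6710*21026 = 141084460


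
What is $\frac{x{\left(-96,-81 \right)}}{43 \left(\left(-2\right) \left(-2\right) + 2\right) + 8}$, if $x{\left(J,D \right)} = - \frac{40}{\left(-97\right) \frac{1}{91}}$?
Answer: $\frac{260}{1843} \approx 0.14107$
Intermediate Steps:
$x{\left(J,D \right)} = \frac{3640}{97}$ ($x{\left(J,D \right)} = - \frac{40}{\left(-97\right) \frac{1}{91}} = - \frac{40}{- \frac{97}{91}} = \left(-40\right) \left(- \frac{91}{97}\right) = \frac{3640}{97}$)
$\frac{x{\left(-96,-81 \right)}}{43 \left(\left(-2\right) \left(-2\right) + 2\right) + 8} = \frac{3640}{97 \left(43 \left(\left(-2\right) \left(-2\right) + 2\right) + 8\right)} = \frac{3640}{97 \left(43 \left(4 + 2\right) + 8\right)} = \frac{3640}{97 \left(43 \cdot 6 + 8\right)} = \frac{3640}{97 \left(258 + 8\right)} = \frac{3640}{97 \cdot 266} = \frac{3640}{97} \cdot \frac{1}{266} = \frac{260}{1843}$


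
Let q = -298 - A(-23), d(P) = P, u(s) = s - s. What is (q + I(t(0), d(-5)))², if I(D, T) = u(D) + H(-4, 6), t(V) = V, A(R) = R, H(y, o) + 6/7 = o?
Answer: 3568321/49 ≈ 72823.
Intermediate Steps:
H(y, o) = -6/7 + o
u(s) = 0
I(D, T) = 36/7 (I(D, T) = 0 + (-6/7 + 6) = 0 + 36/7 = 36/7)
q = -275 (q = -298 - 1*(-23) = -298 + 23 = -275)
(q + I(t(0), d(-5)))² = (-275 + 36/7)² = (-1889/7)² = 3568321/49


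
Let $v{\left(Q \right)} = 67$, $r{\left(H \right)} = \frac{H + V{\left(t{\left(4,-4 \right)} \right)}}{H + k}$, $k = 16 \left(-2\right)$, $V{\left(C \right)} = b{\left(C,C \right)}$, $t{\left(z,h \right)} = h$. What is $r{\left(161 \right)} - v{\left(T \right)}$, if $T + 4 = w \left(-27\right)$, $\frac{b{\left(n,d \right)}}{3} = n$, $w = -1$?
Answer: $- \frac{8494}{129} \approx -65.845$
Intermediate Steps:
$b{\left(n,d \right)} = 3 n$
$V{\left(C \right)} = 3 C$
$k = -32$
$T = 23$ ($T = -4 - -27 = -4 + 27 = 23$)
$r{\left(H \right)} = \frac{-12 + H}{-32 + H}$ ($r{\left(H \right)} = \frac{H + 3 \left(-4\right)}{H - 32} = \frac{H - 12}{-32 + H} = \frac{-12 + H}{-32 + H}$)
$r{\left(161 \right)} - v{\left(T \right)} = \frac{-12 + 161}{-32 + 161} - 67 = \frac{1}{129} \cdot 149 - 67 = \frac{149}{129} - 67 = - \frac{8494}{129}$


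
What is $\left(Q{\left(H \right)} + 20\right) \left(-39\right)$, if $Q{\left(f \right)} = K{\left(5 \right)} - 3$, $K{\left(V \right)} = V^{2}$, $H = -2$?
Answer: $-1638$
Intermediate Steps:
$Q{\left(f \right)} = 22$ ($Q{\left(f \right)} = 5^{2} - 3 = 25 - 3 = 22$)
$\left(Q{\left(H \right)} + 20\right) \left(-39\right) = \left(22 + 20\right) \left(-39\right) = 42 \left(-39\right) = -1638$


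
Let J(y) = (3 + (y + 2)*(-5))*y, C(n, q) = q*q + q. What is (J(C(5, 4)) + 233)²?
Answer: 3636649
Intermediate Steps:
C(n, q) = q + q² (C(n, q) = q² + q = q + q²)
J(y) = y*(-7 - 5*y) (J(y) = (3 + (2 + y)*(-5))*y = (3 + (-10 - 5*y))*y = (-7 - 5*y)*y = y*(-7 - 5*y))
(J(C(5, 4)) + 233)² = (-4*(1 + 4)*(7 + 5*(4*(1 + 4))) + 233)² = (-4*5*(7 + 5*(4*5)) + 233)² = (-1*20*(7 + 5*20) + 233)² = (-1*20*(7 + 100) + 233)² = (-1*20*107 + 233)² = (-2140 + 233)² = (-1907)² = 3636649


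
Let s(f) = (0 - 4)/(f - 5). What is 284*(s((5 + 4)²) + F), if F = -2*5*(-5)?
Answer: 269516/19 ≈ 14185.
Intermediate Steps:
F = 50 (F = -10*(-5) = 50)
s(f) = -4/(-5 + f)
284*(s((5 + 4)²) + F) = 284*(-4/(-5 + (5 + 4)²) + 50) = 284*(-4/(-5 + 9²) + 50) = 284*(-4/(-5 + 81) + 50) = 284*(-4/76 + 50) = 284*(-4*1/76 + 50) = 284*(-1/19 + 50) = 284*(949/19) = 269516/19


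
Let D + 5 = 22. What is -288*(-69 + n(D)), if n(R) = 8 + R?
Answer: 12672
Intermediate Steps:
D = 17 (D = -5 + 22 = 17)
-288*(-69 + n(D)) = -288*(-69 + (8 + 17)) = -288*(-69 + 25) = -288*(-44) = 12672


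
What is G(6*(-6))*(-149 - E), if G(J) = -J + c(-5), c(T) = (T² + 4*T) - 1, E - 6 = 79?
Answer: -9360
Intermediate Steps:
E = 85 (E = 6 + 79 = 85)
c(T) = -1 + T² + 4*T
G(J) = 4 - J (G(J) = -J + (-1 + (-5)² + 4*(-5)) = -J + (-1 + 25 - 20) = -J + 4 = 4 - J)
G(6*(-6))*(-149 - E) = (4 - 6*(-6))*(-149 - 1*85) = (4 - 1*(-36))*(-149 - 85) = (4 + 36)*(-234) = 40*(-234) = -9360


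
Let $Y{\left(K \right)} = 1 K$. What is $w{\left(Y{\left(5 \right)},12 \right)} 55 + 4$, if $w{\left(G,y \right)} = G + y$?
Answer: $939$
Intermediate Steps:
$Y{\left(K \right)} = K$
$w{\left(Y{\left(5 \right)},12 \right)} 55 + 4 = \left(5 + 12\right) 55 + 4 = 17 \cdot 55 + 4 = 935 + 4 = 939$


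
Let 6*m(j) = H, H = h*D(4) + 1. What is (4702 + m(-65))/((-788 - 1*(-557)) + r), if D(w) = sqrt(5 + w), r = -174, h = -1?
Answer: -2821/243 ≈ -11.609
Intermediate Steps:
H = -2 (H = -sqrt(5 + 4) + 1 = -sqrt(9) + 1 = -1*3 + 1 = -3 + 1 = -2)
m(j) = -1/3 (m(j) = (1/6)*(-2) = -1/3)
(4702 + m(-65))/((-788 - 1*(-557)) + r) = (4702 - 1/3)/((-788 - 1*(-557)) - 174) = 14105/(3*((-788 + 557) - 174)) = 14105/(3*(-231 - 174)) = (14105/3)/(-405) = (14105/3)*(-1/405) = -2821/243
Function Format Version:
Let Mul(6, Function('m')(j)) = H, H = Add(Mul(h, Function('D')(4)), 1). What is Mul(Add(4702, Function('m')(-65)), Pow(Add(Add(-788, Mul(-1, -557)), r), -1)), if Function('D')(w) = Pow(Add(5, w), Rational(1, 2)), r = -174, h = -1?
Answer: Rational(-2821, 243) ≈ -11.609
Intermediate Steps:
H = -2 (H = Add(Mul(-1, Pow(Add(5, 4), Rational(1, 2))), 1) = Add(Mul(-1, Pow(9, Rational(1, 2))), 1) = Add(Mul(-1, 3), 1) = Add(-3, 1) = -2)
Function('m')(j) = Rational(-1, 3) (Function('m')(j) = Mul(Rational(1, 6), -2) = Rational(-1, 3))
Mul(Add(4702, Function('m')(-65)), Pow(Add(Add(-788, Mul(-1, -557)), r), -1)) = Mul(Add(4702, Rational(-1, 3)), Pow(Add(Add(-788, Mul(-1, -557)), -174), -1)) = Mul(Rational(14105, 3), Pow(Add(Add(-788, 557), -174), -1)) = Mul(Rational(14105, 3), Pow(Add(-231, -174), -1)) = Mul(Rational(14105, 3), Pow(-405, -1)) = Mul(Rational(14105, 3), Rational(-1, 405)) = Rational(-2821, 243)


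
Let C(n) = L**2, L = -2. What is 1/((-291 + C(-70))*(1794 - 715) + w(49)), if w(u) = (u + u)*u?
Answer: -1/304871 ≈ -3.2801e-6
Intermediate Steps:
w(u) = 2*u**2 (w(u) = (2*u)*u = 2*u**2)
C(n) = 4 (C(n) = (-2)**2 = 4)
1/((-291 + C(-70))*(1794 - 715) + w(49)) = 1/((-291 + 4)*(1794 - 715) + 2*49**2) = 1/(-287*1079 + 2*2401) = 1/(-309673 + 4802) = 1/(-304871) = -1/304871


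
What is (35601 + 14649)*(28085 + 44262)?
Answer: 3635436750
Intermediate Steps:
(35601 + 14649)*(28085 + 44262) = 50250*72347 = 3635436750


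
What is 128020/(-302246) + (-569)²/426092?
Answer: 21653584683/64392301316 ≈ 0.33628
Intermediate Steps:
128020/(-302246) + (-569)²/426092 = 128020*(-1/302246) + 323761*(1/426092) = -64010/151123 + 323761/426092 = 21653584683/64392301316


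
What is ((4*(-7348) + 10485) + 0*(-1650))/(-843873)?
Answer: 18907/843873 ≈ 0.022405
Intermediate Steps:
((4*(-7348) + 10485) + 0*(-1650))/(-843873) = ((-29392 + 10485) + 0)*(-1/843873) = (-18907 + 0)*(-1/843873) = -18907*(-1/843873) = 18907/843873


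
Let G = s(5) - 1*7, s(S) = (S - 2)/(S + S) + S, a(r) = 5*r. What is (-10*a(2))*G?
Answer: 170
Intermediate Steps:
s(S) = S + (-2 + S)/(2*S) (s(S) = (-2 + S)/((2*S)) + S = (-2 + S)*(1/(2*S)) + S = (-2 + S)/(2*S) + S = S + (-2 + S)/(2*S))
G = -17/10 (G = (1/2 + 5 - 1/5) - 1*7 = (1/2 + 5 - 1*1/5) - 7 = (1/2 + 5 - 1/5) - 7 = 53/10 - 7 = -17/10 ≈ -1.7000)
(-10*a(2))*G = -50*2*(-17/10) = -10*10*(-17/10) = -100*(-17/10) = 170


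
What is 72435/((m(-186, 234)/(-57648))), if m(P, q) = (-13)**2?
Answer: -4175732880/169 ≈ -2.4708e+7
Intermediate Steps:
m(P, q) = 169
72435/((m(-186, 234)/(-57648))) = 72435/((169/(-57648))) = 72435/((169*(-1/57648))) = 72435/(-169/57648) = 72435*(-57648/169) = -4175732880/169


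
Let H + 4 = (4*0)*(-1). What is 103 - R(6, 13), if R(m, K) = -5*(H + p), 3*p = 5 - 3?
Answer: 259/3 ≈ 86.333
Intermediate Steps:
p = 2/3 (p = (5 - 3)/3 = (1/3)*2 = 2/3 ≈ 0.66667)
H = -4 (H = -4 + (4*0)*(-1) = -4 + 0*(-1) = -4 + 0 = -4)
R(m, K) = 50/3 (R(m, K) = -5*(-4 + 2/3) = -5*(-10/3) = 50/3)
103 - R(6, 13) = 103 - 1*50/3 = 103 - 50/3 = 259/3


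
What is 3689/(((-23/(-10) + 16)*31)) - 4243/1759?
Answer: 1316741/321897 ≈ 4.0906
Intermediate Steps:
3689/(((-23/(-10) + 16)*31)) - 4243/1759 = 3689/(((-23*(-⅒) + 16)*31)) - 4243*1/1759 = 3689/(((23/10 + 16)*31)) - 4243/1759 = 3689/(((183/10)*31)) - 4243/1759 = 3689/(5673/10) - 4243/1759 = 3689*(10/5673) - 4243/1759 = 1190/183 - 4243/1759 = 1316741/321897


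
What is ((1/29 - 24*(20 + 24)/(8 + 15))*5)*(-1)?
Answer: 153005/667 ≈ 229.39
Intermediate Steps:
((1/29 - 24*(20 + 24)/(8 + 15))*5)*(-1) = ((1*(1/29) - 24/(23/44))*5)*(-1) = ((1/29 - 24/(23*(1/44)))*5)*(-1) = ((1/29 - 24/23/44)*5)*(-1) = ((1/29 - 24*44/23)*5)*(-1) = ((1/29 - 1056/23)*5)*(-1) = -30601/667*5*(-1) = -153005/667*(-1) = 153005/667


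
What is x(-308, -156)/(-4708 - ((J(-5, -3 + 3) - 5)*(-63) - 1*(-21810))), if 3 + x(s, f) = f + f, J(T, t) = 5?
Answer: 315/26518 ≈ 0.011879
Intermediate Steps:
x(s, f) = -3 + 2*f (x(s, f) = -3 + (f + f) = -3 + 2*f)
x(-308, -156)/(-4708 - ((J(-5, -3 + 3) - 5)*(-63) - 1*(-21810))) = (-3 + 2*(-156))/(-4708 - ((5 - 5)*(-63) - 1*(-21810))) = (-3 - 312)/(-4708 - (0*(-63) + 21810)) = -315/(-4708 - (0 + 21810)) = -315/(-4708 - 1*21810) = -315/(-4708 - 21810) = -315/(-26518) = -315*(-1/26518) = 315/26518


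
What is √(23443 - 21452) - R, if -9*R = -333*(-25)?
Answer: 925 + √1991 ≈ 969.62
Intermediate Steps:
R = -925 (R = -(-37)*(-25) = -⅑*8325 = -925)
√(23443 - 21452) - R = √(23443 - 21452) - 1*(-925) = √1991 + 925 = 925 + √1991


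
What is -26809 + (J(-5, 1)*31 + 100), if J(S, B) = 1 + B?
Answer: -26647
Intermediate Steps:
-26809 + (J(-5, 1)*31 + 100) = -26809 + ((1 + 1)*31 + 100) = -26809 + (2*31 + 100) = -26809 + (62 + 100) = -26809 + 162 = -26647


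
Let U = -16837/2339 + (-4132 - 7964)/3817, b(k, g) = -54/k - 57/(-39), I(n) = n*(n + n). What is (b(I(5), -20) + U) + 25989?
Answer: 75380395153462/2901587975 ≈ 25979.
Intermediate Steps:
I(n) = 2*n**2 (I(n) = n*(2*n) = 2*n**2)
b(k, g) = 19/13 - 54/k (b(k, g) = -54/k - 57*(-1/39) = -54/k + 19/13 = 19/13 - 54/k)
U = -92559373/8927963 (U = -16837*1/2339 - 12096*1/3817 = -16837/2339 - 12096/3817 = -92559373/8927963 ≈ -10.367)
(b(I(5), -20) + U) + 25989 = ((19/13 - 54/(2*5**2)) - 92559373/8927963) + 25989 = ((19/13 - 54/(2*25)) - 92559373/8927963) + 25989 = ((19/13 - 54/50) - 92559373/8927963) + 25989 = ((19/13 - 54*1/50) - 92559373/8927963) + 25989 = ((19/13 - 27/25) - 92559373/8927963) + 25989 = (124/325 - 92559373/8927963) + 25989 = -28974728813/2901587975 + 25989 = 75380395153462/2901587975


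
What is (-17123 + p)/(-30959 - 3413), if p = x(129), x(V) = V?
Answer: 8497/17186 ≈ 0.49441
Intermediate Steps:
p = 129
(-17123 + p)/(-30959 - 3413) = (-17123 + 129)/(-30959 - 3413) = -16994/(-34372) = -16994*(-1/34372) = 8497/17186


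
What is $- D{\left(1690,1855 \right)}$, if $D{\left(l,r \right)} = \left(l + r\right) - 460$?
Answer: $-3085$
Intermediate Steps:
$D{\left(l,r \right)} = -460 + l + r$
$- D{\left(1690,1855 \right)} = - (-460 + 1690 + 1855) = \left(-1\right) 3085 = -3085$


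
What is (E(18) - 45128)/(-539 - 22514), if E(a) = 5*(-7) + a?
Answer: 45145/23053 ≈ 1.9583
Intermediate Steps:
E(a) = -35 + a
(E(18) - 45128)/(-539 - 22514) = ((-35 + 18) - 45128)/(-539 - 22514) = (-17 - 45128)/(-23053) = -45145*(-1/23053) = 45145/23053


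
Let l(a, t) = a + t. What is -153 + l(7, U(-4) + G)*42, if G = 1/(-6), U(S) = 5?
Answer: 344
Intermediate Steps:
G = -1/6 ≈ -0.16667
-153 + l(7, U(-4) + G)*42 = -153 + (7 + (5 - 1/6))*42 = -153 + (7 + 29/6)*42 = -153 + (71/6)*42 = -153 + 497 = 344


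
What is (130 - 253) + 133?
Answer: 10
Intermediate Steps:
(130 - 253) + 133 = -123 + 133 = 10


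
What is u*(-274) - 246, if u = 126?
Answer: -34770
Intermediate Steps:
u*(-274) - 246 = 126*(-274) - 246 = -34524 - 246 = -34770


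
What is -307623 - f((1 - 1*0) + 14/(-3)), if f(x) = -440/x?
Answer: -307743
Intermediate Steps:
-307623 - f((1 - 1*0) + 14/(-3)) = -307623 - (-440)/((1 - 1*0) + 14/(-3)) = -307623 - (-440)/((1 + 0) - ⅓*14) = -307623 - (-440)/(1 - 14/3) = -307623 - (-440)/(-11/3) = -307623 - (-440)*(-3)/11 = -307623 - 1*120 = -307623 - 120 = -307743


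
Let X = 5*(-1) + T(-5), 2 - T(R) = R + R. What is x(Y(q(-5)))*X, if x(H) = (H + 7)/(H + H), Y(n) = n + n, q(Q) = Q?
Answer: 21/20 ≈ 1.0500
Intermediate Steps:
T(R) = 2 - 2*R (T(R) = 2 - (R + R) = 2 - 2*R)
Y(n) = 2*n
x(H) = (7 + H)/(2*H) (x(H) = (7 + H)/((2*H)) = (7 + H)*(1/(2*H)) = (7 + H)/(2*H))
X = 7 (X = 5*(-1) + (2 - 2*(-5)) = -5 + (2 + 10) = -5 + 12 = 7)
x(Y(q(-5)))*X = ((7 + 2*(-5))/(2*((2*(-5)))))*7 = ((½)*(7 - 10)/(-10))*7 = ((½)*(-⅒)*(-3))*7 = (3/20)*7 = 21/20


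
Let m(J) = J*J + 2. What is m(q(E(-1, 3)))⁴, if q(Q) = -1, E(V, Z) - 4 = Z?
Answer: 81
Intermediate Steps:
E(V, Z) = 4 + Z
m(J) = 2 + J² (m(J) = J² + 2 = 2 + J²)
m(q(E(-1, 3)))⁴ = (2 + (-1)²)⁴ = (2 + 1)⁴ = 3⁴ = 81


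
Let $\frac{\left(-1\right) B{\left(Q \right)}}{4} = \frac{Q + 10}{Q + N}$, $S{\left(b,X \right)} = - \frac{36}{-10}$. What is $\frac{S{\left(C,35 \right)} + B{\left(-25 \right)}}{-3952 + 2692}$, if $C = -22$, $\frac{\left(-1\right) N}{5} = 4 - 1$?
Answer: $- \frac{1}{600} \approx -0.0016667$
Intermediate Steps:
$N = -15$ ($N = - 5 \left(4 - 1\right) = \left(-5\right) 3 = -15$)
$S{\left(b,X \right)} = \frac{18}{5}$ ($S{\left(b,X \right)} = \left(-36\right) \left(- \frac{1}{10}\right) = \frac{18}{5}$)
$B{\left(Q \right)} = - \frac{4 \left(10 + Q\right)}{-15 + Q}$ ($B{\left(Q \right)} = - 4 \frac{Q + 10}{Q - 15} = - 4 \frac{10 + Q}{-15 + Q} = - \frac{4 \left(10 + Q\right)}{-15 + Q}$)
$\frac{S{\left(C,35 \right)} + B{\left(-25 \right)}}{-3952 + 2692} = \frac{\frac{18}{5} + \frac{4 \left(-10 - -25\right)}{-15 - 25}}{-3952 + 2692} = \frac{\frac{18}{5} + \frac{4 \left(-10 + 25\right)}{-40}}{-1260} = \left(\frac{18}{5} + 4 \left(- \frac{1}{40}\right) 15\right) \left(- \frac{1}{1260}\right) = \left(\frac{18}{5} - \frac{3}{2}\right) \left(- \frac{1}{1260}\right) = \frac{21}{10} \left(- \frac{1}{1260}\right) = - \frac{1}{600}$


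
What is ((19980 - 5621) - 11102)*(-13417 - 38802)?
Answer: -170077283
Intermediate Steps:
((19980 - 5621) - 11102)*(-13417 - 38802) = (14359 - 11102)*(-52219) = 3257*(-52219) = -170077283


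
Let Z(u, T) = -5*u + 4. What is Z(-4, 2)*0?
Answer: 0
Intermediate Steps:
Z(u, T) = 4 - 5*u
Z(-4, 2)*0 = (4 - 5*(-4))*0 = (4 + 20)*0 = 24*0 = 0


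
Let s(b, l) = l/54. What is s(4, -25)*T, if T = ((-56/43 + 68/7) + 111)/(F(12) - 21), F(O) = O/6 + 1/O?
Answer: 599050/204981 ≈ 2.9225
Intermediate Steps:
s(b, l) = l/54 (s(b, l) = l*(1/54) = l/54)
F(O) = 1/O + O/6 (F(O) = O*(⅙) + 1/O = O/6 + 1/O = 1/O + O/6)
T = -431316/68327 (T = ((-56/43 + 68/7) + 111)/((1/12 + (⅙)*12) - 21) = ((-56*1/43 + 68*(⅐)) + 111)/((1/12 + 2) - 21) = ((-56/43 + 68/7) + 111)/(25/12 - 21) = (2532/301 + 111)/(-227/12) = (35943/301)*(-12/227) = -431316/68327 ≈ -6.3125)
s(4, -25)*T = ((1/54)*(-25))*(-431316/68327) = -25/54*(-431316/68327) = 599050/204981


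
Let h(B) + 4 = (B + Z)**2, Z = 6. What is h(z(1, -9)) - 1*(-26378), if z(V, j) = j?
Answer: 26383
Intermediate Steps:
h(B) = -4 + (6 + B)**2 (h(B) = -4 + (B + 6)**2 = -4 + (6 + B)**2)
h(z(1, -9)) - 1*(-26378) = (-4 + (6 - 9)**2) - 1*(-26378) = (-4 + (-3)**2) + 26378 = (-4 + 9) + 26378 = 5 + 26378 = 26383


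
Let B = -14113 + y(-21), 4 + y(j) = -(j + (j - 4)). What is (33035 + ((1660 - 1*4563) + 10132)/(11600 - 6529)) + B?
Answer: 96173673/5071 ≈ 18965.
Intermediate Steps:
y(j) = -2*j (y(j) = -4 - (j + (j - 4)) = -4 - (j + (-4 + j)) = -4 - (-4 + 2*j) = -4 + (4 - 2*j) = -2*j)
B = -14071 (B = -14113 - 2*(-21) = -14113 + 42 = -14071)
(33035 + ((1660 - 1*4563) + 10132)/(11600 - 6529)) + B = (33035 + ((1660 - 1*4563) + 10132)/(11600 - 6529)) - 14071 = (33035 + ((1660 - 4563) + 10132)/5071) - 14071 = (33035 + (-2903 + 10132)*(1/5071)) - 14071 = (33035 + 7229*(1/5071)) - 14071 = (33035 + 7229/5071) - 14071 = 167527714/5071 - 14071 = 96173673/5071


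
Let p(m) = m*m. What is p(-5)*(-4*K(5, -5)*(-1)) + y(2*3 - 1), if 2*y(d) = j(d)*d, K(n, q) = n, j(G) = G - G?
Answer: 500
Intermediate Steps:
j(G) = 0
p(m) = m²
y(d) = 0 (y(d) = (0*d)/2 = (½)*0 = 0)
p(-5)*(-4*K(5, -5)*(-1)) + y(2*3 - 1) = (-5)²*(-4*5*(-1)) + 0 = 25*(-20*(-1)) + 0 = 25*20 + 0 = 500 + 0 = 500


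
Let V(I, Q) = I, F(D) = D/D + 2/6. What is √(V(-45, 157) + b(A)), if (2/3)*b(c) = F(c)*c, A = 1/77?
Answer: I*√266651/77 ≈ 6.7063*I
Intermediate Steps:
F(D) = 4/3 (F(D) = 1 + 2*(⅙) = 1 + ⅓ = 4/3)
A = 1/77 ≈ 0.012987
b(c) = 2*c (b(c) = 3*(4*c/3)/2 = 2*c)
√(V(-45, 157) + b(A)) = √(-45 + 2*(1/77)) = √(-45 + 2/77) = √(-3463/77) = I*√266651/77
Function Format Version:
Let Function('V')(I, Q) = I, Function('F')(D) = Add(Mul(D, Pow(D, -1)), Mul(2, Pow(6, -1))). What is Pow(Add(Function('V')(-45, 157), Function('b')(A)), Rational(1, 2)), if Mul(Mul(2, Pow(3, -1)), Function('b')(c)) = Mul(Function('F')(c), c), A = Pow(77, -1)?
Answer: Mul(Rational(1, 77), I, Pow(266651, Rational(1, 2))) ≈ Mul(6.7063, I)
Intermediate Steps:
Function('F')(D) = Rational(4, 3) (Function('F')(D) = Add(1, Mul(2, Rational(1, 6))) = Add(1, Rational(1, 3)) = Rational(4, 3))
A = Rational(1, 77) ≈ 0.012987
Function('b')(c) = Mul(2, c) (Function('b')(c) = Mul(Rational(3, 2), Mul(Rational(4, 3), c)) = Mul(2, c))
Pow(Add(Function('V')(-45, 157), Function('b')(A)), Rational(1, 2)) = Pow(Add(-45, Mul(2, Rational(1, 77))), Rational(1, 2)) = Pow(Add(-45, Rational(2, 77)), Rational(1, 2)) = Pow(Rational(-3463, 77), Rational(1, 2)) = Mul(Rational(1, 77), I, Pow(266651, Rational(1, 2)))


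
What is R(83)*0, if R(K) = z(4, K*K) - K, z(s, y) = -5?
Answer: 0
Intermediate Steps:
R(K) = -5 - K
R(83)*0 = (-5 - 1*83)*0 = (-5 - 83)*0 = -88*0 = 0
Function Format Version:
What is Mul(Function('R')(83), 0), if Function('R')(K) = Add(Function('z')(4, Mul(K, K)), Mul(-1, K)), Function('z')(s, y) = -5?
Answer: 0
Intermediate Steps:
Function('R')(K) = Add(-5, Mul(-1, K))
Mul(Function('R')(83), 0) = Mul(Add(-5, Mul(-1, 83)), 0) = Mul(Add(-5, -83), 0) = Mul(-88, 0) = 0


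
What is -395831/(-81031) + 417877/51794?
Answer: 1156652383/89296162 ≈ 12.953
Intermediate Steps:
-395831/(-81031) + 417877/51794 = -395831*(-1/81031) + 417877*(1/51794) = 395831/81031 + 8891/1102 = 1156652383/89296162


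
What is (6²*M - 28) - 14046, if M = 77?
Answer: -11302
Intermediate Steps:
(6²*M - 28) - 14046 = (6²*77 - 28) - 14046 = (36*77 - 28) - 14046 = (2772 - 28) - 14046 = 2744 - 14046 = -11302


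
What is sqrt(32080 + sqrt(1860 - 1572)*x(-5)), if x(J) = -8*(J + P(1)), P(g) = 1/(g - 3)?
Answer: 4*sqrt(2005 + 33*sqrt(2)) ≈ 181.18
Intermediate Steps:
P(g) = 1/(-3 + g)
x(J) = 4 - 8*J (x(J) = -8*(J + 1/(-3 + 1)) = -8*(J + 1/(-2)) = -8*(J - 1/2) = -8*(-1/2 + J) = 4 - 8*J)
sqrt(32080 + sqrt(1860 - 1572)*x(-5)) = sqrt(32080 + sqrt(1860 - 1572)*(4 - 8*(-5))) = sqrt(32080 + sqrt(288)*(4 + 40)) = sqrt(32080 + (12*sqrt(2))*44) = sqrt(32080 + 528*sqrt(2))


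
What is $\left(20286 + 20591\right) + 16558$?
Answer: $57435$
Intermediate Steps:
$\left(20286 + 20591\right) + 16558 = 40877 + 16558 = 57435$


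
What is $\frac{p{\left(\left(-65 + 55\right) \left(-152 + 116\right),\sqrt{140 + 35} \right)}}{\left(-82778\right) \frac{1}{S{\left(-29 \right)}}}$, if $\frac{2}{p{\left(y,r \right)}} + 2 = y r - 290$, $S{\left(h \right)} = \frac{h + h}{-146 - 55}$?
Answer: $- \frac{2117}{23496234898638} - \frac{2175 \sqrt{7}}{3916039149773} \approx -1.5596 \cdot 10^{-9}$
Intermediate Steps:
$S{\left(h \right)} = - \frac{2 h}{201}$ ($S{\left(h \right)} = \frac{2 h}{-201} = 2 h \left(- \frac{1}{201}\right) = - \frac{2 h}{201}$)
$p{\left(y,r \right)} = \frac{2}{-292 + r y}$ ($p{\left(y,r \right)} = \frac{2}{-2 + \left(y r - 290\right)} = \frac{2}{-2 + \left(r y - 290\right)} = \frac{2}{-2 + \left(-290 + r y\right)} = \frac{2}{-292 + r y}$)
$\frac{p{\left(\left(-65 + 55\right) \left(-152 + 116\right),\sqrt{140 + 35} \right)}}{\left(-82778\right) \frac{1}{S{\left(-29 \right)}}} = \frac{2 \frac{1}{-292 + \sqrt{140 + 35} \left(-65 + 55\right) \left(-152 + 116\right)}}{\left(-82778\right) \frac{1}{\left(- \frac{2}{201}\right) \left(-29\right)}} = \frac{2 \frac{1}{-292 + \sqrt{175} \left(\left(-10\right) \left(-36\right)\right)}}{\left(-82778\right) \frac{1}{\frac{58}{201}}} = \frac{2 \frac{1}{-292 + 5 \sqrt{7} \cdot 360}}{\left(-82778\right) \frac{201}{58}} = \frac{2 \frac{1}{-292 + 1800 \sqrt{7}}}{- \frac{8319189}{29}} = \frac{2}{-292 + 1800 \sqrt{7}} \left(- \frac{29}{8319189}\right) = - \frac{58}{8319189 \left(-292 + 1800 \sqrt{7}\right)}$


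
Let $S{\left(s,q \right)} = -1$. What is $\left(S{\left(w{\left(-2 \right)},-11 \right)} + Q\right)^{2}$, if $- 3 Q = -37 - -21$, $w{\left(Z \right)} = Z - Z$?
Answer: $\frac{169}{9} \approx 18.778$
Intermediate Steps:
$w{\left(Z \right)} = 0$
$Q = \frac{16}{3}$ ($Q = - \frac{-37 - -21}{3} = - \frac{-37 + 21}{3} = \left(- \frac{1}{3}\right) \left(-16\right) = \frac{16}{3} \approx 5.3333$)
$\left(S{\left(w{\left(-2 \right)},-11 \right)} + Q\right)^{2} = \left(-1 + \frac{16}{3}\right)^{2} = \left(\frac{13}{3}\right)^{2} = \frac{169}{9}$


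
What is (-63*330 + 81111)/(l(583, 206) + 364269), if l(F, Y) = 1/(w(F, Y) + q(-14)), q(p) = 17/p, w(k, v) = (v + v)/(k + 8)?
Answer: 86037853/519566259 ≈ 0.16560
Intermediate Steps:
w(k, v) = 2*v/(8 + k) (w(k, v) = (2*v)/(8 + k) = 2*v/(8 + k))
l(F, Y) = 1/(-17/14 + 2*Y/(8 + F)) (l(F, Y) = 1/(2*Y/(8 + F) + 17/(-14)) = 1/(2*Y/(8 + F) + 17*(-1/14)) = 1/(2*Y/(8 + F) - 17/14) = 1/(-17/14 + 2*Y/(8 + F)))
(-63*330 + 81111)/(l(583, 206) + 364269) = (-63*330 + 81111)/(14*(8 + 583)/(-136 - 17*583 + 28*206) + 364269) = (-20790 + 81111)/(14*591/(-136 - 9911 + 5768) + 364269) = 60321/(14*591/(-4279) + 364269) = 60321/(14*(-1/4279)*591 + 364269) = 60321/(-8274/4279 + 364269) = 60321/(1558698777/4279) = 60321*(4279/1558698777) = 86037853/519566259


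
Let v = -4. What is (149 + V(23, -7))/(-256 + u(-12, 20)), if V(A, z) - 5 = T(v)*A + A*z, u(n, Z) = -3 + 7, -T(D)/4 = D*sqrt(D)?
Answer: 1/36 - 184*I/63 ≈ 0.027778 - 2.9206*I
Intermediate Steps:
T(D) = -4*D**(3/2) (T(D) = -4*D*sqrt(D) = -4*D**(3/2))
u(n, Z) = 4
V(A, z) = 5 + A*z + 32*I*A (V(A, z) = 5 + ((-(-32)*I)*A + A*z) = 5 + ((32*I)*A + A*z) = 5 + (32*I*A + A*z) = 5 + (A*z + 32*I*A) = 5 + A*z + 32*I*A)
(149 + V(23, -7))/(-256 + u(-12, 20)) = (149 + (5 + 23*(-7) + 32*I*23))/(-256 + 4) = (149 + (5 - 161 + 736*I))/(-252) = (149 + (-156 + 736*I))*(-1/252) = (-7 + 736*I)*(-1/252) = 1/36 - 184*I/63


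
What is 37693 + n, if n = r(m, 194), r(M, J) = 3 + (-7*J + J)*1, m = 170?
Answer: 36532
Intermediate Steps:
r(M, J) = 3 - 6*J (r(M, J) = 3 - 6*J*1 = 3 - 6*J)
n = -1161 (n = 3 - 6*194 = 3 - 1164 = -1161)
37693 + n = 37693 - 1161 = 36532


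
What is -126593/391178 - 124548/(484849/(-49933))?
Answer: 2432696229395095/189662262122 ≈ 12826.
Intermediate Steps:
-126593/391178 - 124548/(484849/(-49933)) = -126593*1/391178 - 124548/(484849*(-1/49933)) = -126593/391178 - 124548/(-484849/49933) = -126593/391178 - 124548*(-49933/484849) = -126593/391178 + 6219055284/484849 = 2432696229395095/189662262122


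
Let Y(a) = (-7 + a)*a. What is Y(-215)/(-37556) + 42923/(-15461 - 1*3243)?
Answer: -626189527/175611856 ≈ -3.5658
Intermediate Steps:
Y(a) = a*(-7 + a)
Y(-215)/(-37556) + 42923/(-15461 - 1*3243) = -215*(-7 - 215)/(-37556) + 42923/(-15461 - 1*3243) = -215*(-222)*(-1/37556) + 42923/(-15461 - 3243) = 47730*(-1/37556) + 42923/(-18704) = -23865/18778 + 42923*(-1/18704) = -23865/18778 - 42923/18704 = -626189527/175611856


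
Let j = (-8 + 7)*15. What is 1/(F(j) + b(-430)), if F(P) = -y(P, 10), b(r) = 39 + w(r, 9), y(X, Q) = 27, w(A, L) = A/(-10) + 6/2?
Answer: 1/58 ≈ 0.017241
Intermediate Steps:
w(A, L) = 3 - A/10 (w(A, L) = A*(-1/10) + 6*(1/2) = -A/10 + 3 = 3 - A/10)
b(r) = 42 - r/10 (b(r) = 39 + (3 - r/10) = 42 - r/10)
j = -15 (j = -1*15 = -15)
F(P) = -27 (F(P) = -1*27 = -27)
1/(F(j) + b(-430)) = 1/(-27 + (42 - 1/10*(-430))) = 1/(-27 + (42 + 43)) = 1/(-27 + 85) = 1/58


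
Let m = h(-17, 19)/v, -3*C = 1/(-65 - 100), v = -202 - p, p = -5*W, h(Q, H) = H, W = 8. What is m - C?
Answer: -1063/8910 ≈ -0.11930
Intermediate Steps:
p = -40 (p = -5*8 = -40)
v = -162 (v = -202 - 1*(-40) = -202 + 40 = -162)
C = 1/495 (C = -1/(3*(-65 - 100)) = -⅓/(-165) = -⅓*(-1/165) = 1/495 ≈ 0.0020202)
m = -19/162 (m = 19/(-162) = 19*(-1/162) = -19/162 ≈ -0.11728)
m - C = -19/162 - 1*1/495 = -19/162 - 1/495 = -1063/8910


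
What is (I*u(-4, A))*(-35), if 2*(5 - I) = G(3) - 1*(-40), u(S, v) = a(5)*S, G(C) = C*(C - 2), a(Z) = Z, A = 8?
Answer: -11550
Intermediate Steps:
G(C) = C*(-2 + C)
u(S, v) = 5*S
I = -33/2 (I = 5 - (3*(-2 + 3) - 1*(-40))/2 = 5 - (3*1 + 40)/2 = 5 - (3 + 40)/2 = 5 - ½*43 = 5 - 43/2 = -33/2 ≈ -16.500)
(I*u(-4, A))*(-35) = -165*(-4)/2*(-35) = -33/2*(-20)*(-35) = 330*(-35) = -11550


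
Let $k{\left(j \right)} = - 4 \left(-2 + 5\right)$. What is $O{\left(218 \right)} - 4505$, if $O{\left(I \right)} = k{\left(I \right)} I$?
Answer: $-7121$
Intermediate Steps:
$k{\left(j \right)} = -12$ ($k{\left(j \right)} = \left(-4\right) 3 = -12$)
$O{\left(I \right)} = - 12 I$
$O{\left(218 \right)} - 4505 = \left(-12\right) 218 - 4505 = -2616 - 4505 = -7121$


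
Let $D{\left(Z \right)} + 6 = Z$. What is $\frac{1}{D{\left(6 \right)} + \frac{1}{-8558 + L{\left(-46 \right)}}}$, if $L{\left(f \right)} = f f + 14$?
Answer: $-6428$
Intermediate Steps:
$L{\left(f \right)} = 14 + f^{2}$ ($L{\left(f \right)} = f^{2} + 14 = 14 + f^{2}$)
$D{\left(Z \right)} = -6 + Z$
$\frac{1}{D{\left(6 \right)} + \frac{1}{-8558 + L{\left(-46 \right)}}} = \frac{1}{\left(-6 + 6\right) + \frac{1}{-8558 + \left(14 + \left(-46\right)^{2}\right)}} = \frac{1}{0 + \frac{1}{-8558 + \left(14 + 2116\right)}} = \frac{1}{0 + \frac{1}{-8558 + 2130}} = \frac{1}{0 + \frac{1}{-6428}} = \frac{1}{0 - \frac{1}{6428}} = \frac{1}{- \frac{1}{6428}} = -6428$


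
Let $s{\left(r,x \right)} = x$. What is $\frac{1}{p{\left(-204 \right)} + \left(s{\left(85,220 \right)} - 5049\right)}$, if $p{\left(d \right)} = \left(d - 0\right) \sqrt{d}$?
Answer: $\frac{i}{- 4829 i + 408 \sqrt{51}} \approx -0.00015181 + 9.16 \cdot 10^{-5} i$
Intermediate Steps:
$p{\left(d \right)} = d^{\frac{3}{2}}$ ($p{\left(d \right)} = \left(d + 0\right) \sqrt{d} = d \sqrt{d} = d^{\frac{3}{2}}$)
$\frac{1}{p{\left(-204 \right)} + \left(s{\left(85,220 \right)} - 5049\right)} = \frac{1}{\left(-204\right)^{\frac{3}{2}} + \left(220 - 5049\right)} = \frac{1}{- 408 i \sqrt{51} - 4829} = \frac{1}{-4829 - 408 i \sqrt{51}}$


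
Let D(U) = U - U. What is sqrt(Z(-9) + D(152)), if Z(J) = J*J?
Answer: 9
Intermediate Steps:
D(U) = 0
Z(J) = J**2
sqrt(Z(-9) + D(152)) = sqrt((-9)**2 + 0) = sqrt(81 + 0) = sqrt(81) = 9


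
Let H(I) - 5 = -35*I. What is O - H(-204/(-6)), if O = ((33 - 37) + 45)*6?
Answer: 1431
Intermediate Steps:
H(I) = 5 - 35*I
O = 246 (O = (-4 + 45)*6 = 41*6 = 246)
O - H(-204/(-6)) = 246 - (5 - (-7140)/(-6)) = 246 - (5 - (-7140)*(-1)/6) = 246 - (5 - 35*34) = 246 - (5 - 1190) = 246 - 1*(-1185) = 246 + 1185 = 1431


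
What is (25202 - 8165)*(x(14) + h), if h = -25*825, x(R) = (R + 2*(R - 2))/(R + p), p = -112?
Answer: -17218341828/49 ≈ -3.5139e+8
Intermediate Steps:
x(R) = (-4 + 3*R)/(-112 + R) (x(R) = (R + 2*(R - 2))/(R - 112) = (R + 2*(-2 + R))/(-112 + R) = (R + (-4 + 2*R))/(-112 + R) = (-4 + 3*R)/(-112 + R))
h = -20625
(25202 - 8165)*(x(14) + h) = (25202 - 8165)*((-4 + 3*14)/(-112 + 14) - 20625) = 17037*((-4 + 42)/(-98) - 20625) = 17037*(-1/98*38 - 20625) = 17037*(-19/49 - 20625) = 17037*(-1010644/49) = -17218341828/49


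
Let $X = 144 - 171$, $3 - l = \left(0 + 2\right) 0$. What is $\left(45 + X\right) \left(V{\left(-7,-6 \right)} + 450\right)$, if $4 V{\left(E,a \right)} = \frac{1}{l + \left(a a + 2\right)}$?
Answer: $\frac{664209}{82} \approx 8100.1$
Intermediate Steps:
$l = 3$ ($l = 3 - \left(0 + 2\right) 0 = 3 - 2 \cdot 0 = 3 - 0 = 3 + 0 = 3$)
$V{\left(E,a \right)} = \frac{1}{4 \left(5 + a^{2}\right)}$ ($V{\left(E,a \right)} = \frac{1}{4 \left(3 + \left(a a + 2\right)\right)} = \frac{1}{4 \left(3 + \left(a^{2} + 2\right)\right)} = \frac{1}{4 \left(3 + \left(2 + a^{2}\right)\right)} = \frac{1}{4 \left(5 + a^{2}\right)}$)
$X = -27$
$\left(45 + X\right) \left(V{\left(-7,-6 \right)} + 450\right) = \left(45 - 27\right) \left(\frac{1}{4 \left(5 + \left(-6\right)^{2}\right)} + 450\right) = 18 \left(\frac{1}{4 \left(5 + 36\right)} + 450\right) = 18 \left(\frac{1}{4 \cdot 41} + 450\right) = 18 \left(\frac{1}{4} \cdot \frac{1}{41} + 450\right) = 18 \left(\frac{1}{164} + 450\right) = 18 \cdot \frac{73801}{164} = \frac{664209}{82}$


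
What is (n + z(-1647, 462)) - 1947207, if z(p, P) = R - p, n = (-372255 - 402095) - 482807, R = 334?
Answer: -3202383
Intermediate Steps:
n = -1257157 (n = -774350 - 482807 = -1257157)
z(p, P) = 334 - p
(n + z(-1647, 462)) - 1947207 = (-1257157 + (334 - 1*(-1647))) - 1947207 = (-1257157 + (334 + 1647)) - 1947207 = (-1257157 + 1981) - 1947207 = -1255176 - 1947207 = -3202383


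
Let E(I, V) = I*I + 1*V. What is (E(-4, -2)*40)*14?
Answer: 7840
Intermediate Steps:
E(I, V) = V + I² (E(I, V) = I² + V = V + I²)
(E(-4, -2)*40)*14 = ((-2 + (-4)²)*40)*14 = ((-2 + 16)*40)*14 = (14*40)*14 = 560*14 = 7840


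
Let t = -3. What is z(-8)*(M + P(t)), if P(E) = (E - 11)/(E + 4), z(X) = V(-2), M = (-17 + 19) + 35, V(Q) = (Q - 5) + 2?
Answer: -115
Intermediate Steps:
V(Q) = -3 + Q (V(Q) = (-5 + Q) + 2 = -3 + Q)
M = 37 (M = 2 + 35 = 37)
z(X) = -5 (z(X) = -3 - 2 = -5)
P(E) = (-11 + E)/(4 + E)
z(-8)*(M + P(t)) = -5*(37 + (-11 - 3)/(4 - 3)) = -5*(37 - 14/1) = -5*(37 + 1*(-14)) = -5*(37 - 14) = -5*23 = -115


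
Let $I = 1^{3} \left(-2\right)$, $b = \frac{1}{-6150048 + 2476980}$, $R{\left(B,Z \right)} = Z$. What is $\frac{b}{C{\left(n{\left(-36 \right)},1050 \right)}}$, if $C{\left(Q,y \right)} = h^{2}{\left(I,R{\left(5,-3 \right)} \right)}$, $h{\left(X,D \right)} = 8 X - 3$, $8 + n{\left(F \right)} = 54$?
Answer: $- \frac{1}{1325977548} \approx -7.5416 \cdot 10^{-10}$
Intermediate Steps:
$n{\left(F \right)} = 46$ ($n{\left(F \right)} = -8 + 54 = 46$)
$b = - \frac{1}{3673068}$ ($b = \frac{1}{-3673068} = - \frac{1}{3673068} \approx -2.7225 \cdot 10^{-7}$)
$I = -2$ ($I = 1 \left(-2\right) = -2$)
$h{\left(X,D \right)} = -3 + 8 X$
$C{\left(Q,y \right)} = 361$ ($C{\left(Q,y \right)} = \left(-3 + 8 \left(-2\right)\right)^{2} = \left(-3 - 16\right)^{2} = \left(-19\right)^{2} = 361$)
$\frac{b}{C{\left(n{\left(-36 \right)},1050 \right)}} = - \frac{1}{3673068 \cdot 361} = \left(- \frac{1}{3673068}\right) \frac{1}{361} = - \frac{1}{1325977548}$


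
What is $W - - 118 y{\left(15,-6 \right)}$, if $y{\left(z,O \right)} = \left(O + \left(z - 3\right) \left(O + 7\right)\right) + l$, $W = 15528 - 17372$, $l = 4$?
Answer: $-664$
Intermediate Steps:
$W = -1844$
$y{\left(z,O \right)} = 4 + O + \left(-3 + z\right) \left(7 + O\right)$ ($y{\left(z,O \right)} = \left(O + \left(z - 3\right) \left(O + 7\right)\right) + 4 = \left(O + \left(-3 + z\right) \left(7 + O\right)\right) + 4 = 4 + O + \left(-3 + z\right) \left(7 + O\right)$)
$W - - 118 y{\left(15,-6 \right)} = -1844 - - 118 \left(-17 - -12 + 7 \cdot 15 - 90\right) = -1844 - - 118 \left(-17 + 12 + 105 - 90\right) = -1844 - \left(-118\right) 10 = -1844 - -1180 = -1844 + 1180 = -664$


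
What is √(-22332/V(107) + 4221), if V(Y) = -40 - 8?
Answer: √18745/2 ≈ 68.456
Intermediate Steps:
V(Y) = -48
√(-22332/V(107) + 4221) = √(-22332/(-48) + 4221) = √(-22332*(-1/48) + 4221) = √(1861/4 + 4221) = √(18745/4) = √18745/2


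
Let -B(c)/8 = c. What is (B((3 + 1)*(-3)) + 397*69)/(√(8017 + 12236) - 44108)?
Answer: -1212484812/1945495411 - 27489*√20253/1945495411 ≈ -0.62524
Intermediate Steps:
B(c) = -8*c
(B((3 + 1)*(-3)) + 397*69)/(√(8017 + 12236) - 44108) = (-8*(3 + 1)*(-3) + 397*69)/(√(8017 + 12236) - 44108) = (-32*(-3) + 27393)/(√20253 - 44108) = (-8*(-12) + 27393)/(-44108 + √20253) = (96 + 27393)/(-44108 + √20253) = 27489/(-44108 + √20253)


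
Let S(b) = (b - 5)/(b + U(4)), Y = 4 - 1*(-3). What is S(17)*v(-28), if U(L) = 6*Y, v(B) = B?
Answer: -336/59 ≈ -5.6949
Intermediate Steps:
Y = 7 (Y = 4 + 3 = 7)
U(L) = 42 (U(L) = 6*7 = 42)
S(b) = (-5 + b)/(42 + b) (S(b) = (b - 5)/(b + 42) = (-5 + b)/(42 + b))
S(17)*v(-28) = ((-5 + 17)/(42 + 17))*(-28) = (12/59)*(-28) = -336/59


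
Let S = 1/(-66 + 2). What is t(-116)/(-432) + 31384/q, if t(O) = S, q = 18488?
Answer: 108465415/63894528 ≈ 1.6976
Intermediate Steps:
S = -1/64 (S = 1/(-64) = -1/64 ≈ -0.015625)
t(O) = -1/64
t(-116)/(-432) + 31384/q = -1/64/(-432) + 31384/18488 = -1/64*(-1/432) + 31384*(1/18488) = 1/27648 + 3923/2311 = 108465415/63894528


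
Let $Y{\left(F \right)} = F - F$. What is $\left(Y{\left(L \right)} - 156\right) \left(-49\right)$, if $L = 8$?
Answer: $7644$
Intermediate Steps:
$Y{\left(F \right)} = 0$
$\left(Y{\left(L \right)} - 156\right) \left(-49\right) = \left(0 - 156\right) \left(-49\right) = \left(-156\right) \left(-49\right) = 7644$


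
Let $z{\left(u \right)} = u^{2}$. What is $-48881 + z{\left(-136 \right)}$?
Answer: $-30385$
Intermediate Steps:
$-48881 + z{\left(-136 \right)} = -48881 + \left(-136\right)^{2} = -48881 + 18496 = -30385$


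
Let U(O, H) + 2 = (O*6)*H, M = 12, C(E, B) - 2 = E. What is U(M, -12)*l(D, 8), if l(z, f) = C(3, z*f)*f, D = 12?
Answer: -34640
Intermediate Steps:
C(E, B) = 2 + E
l(z, f) = 5*f (l(z, f) = (2 + 3)*f = 5*f)
U(O, H) = -2 + 6*H*O (U(O, H) = -2 + (O*6)*H = -2 + (6*O)*H = -2 + 6*H*O)
U(M, -12)*l(D, 8) = (-2 + 6*(-12)*12)*(5*8) = (-2 - 864)*40 = -866*40 = -34640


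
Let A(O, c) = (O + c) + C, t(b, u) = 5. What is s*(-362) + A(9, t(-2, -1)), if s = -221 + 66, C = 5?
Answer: 56129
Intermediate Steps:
A(O, c) = 5 + O + c (A(O, c) = (O + c) + 5 = 5 + O + c)
s = -155
s*(-362) + A(9, t(-2, -1)) = -155*(-362) + (5 + 9 + 5) = 56110 + 19 = 56129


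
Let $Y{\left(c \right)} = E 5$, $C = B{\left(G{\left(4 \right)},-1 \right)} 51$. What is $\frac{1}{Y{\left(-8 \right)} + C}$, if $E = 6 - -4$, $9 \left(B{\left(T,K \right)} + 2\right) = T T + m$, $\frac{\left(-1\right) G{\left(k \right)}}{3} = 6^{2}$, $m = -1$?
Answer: $\frac{3}{198115} \approx 1.5143 \cdot 10^{-5}$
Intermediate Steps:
$G{\left(k \right)} = -108$ ($G{\left(k \right)} = - 3 \cdot 6^{2} = \left(-3\right) 36 = -108$)
$B{\left(T,K \right)} = - \frac{19}{9} + \frac{T^{2}}{9}$ ($B{\left(T,K \right)} = -2 + \frac{T T - 1}{9} = -2 + \frac{T^{2} - 1}{9} = -2 + \frac{-1 + T^{2}}{9} = -2 + \left(- \frac{1}{9} + \frac{T^{2}}{9}\right) = - \frac{19}{9} + \frac{T^{2}}{9}$)
$E = 10$ ($E = 6 + 4 = 10$)
$C = \frac{197965}{3}$ ($C = \left(- \frac{19}{9} + \frac{\left(-108\right)^{2}}{9}\right) 51 = \left(- \frac{19}{9} + \frac{1}{9} \cdot 11664\right) 51 = \left(- \frac{19}{9} + 1296\right) 51 = \frac{11645}{9} \cdot 51 = \frac{197965}{3} \approx 65988.0$)
$Y{\left(c \right)} = 50$ ($Y{\left(c \right)} = 10 \cdot 5 = 50$)
$\frac{1}{Y{\left(-8 \right)} + C} = \frac{1}{50 + \frac{197965}{3}} = \frac{1}{\frac{198115}{3}} = \frac{3}{198115}$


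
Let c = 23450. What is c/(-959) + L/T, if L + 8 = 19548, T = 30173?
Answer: -98402570/4133701 ≈ -23.805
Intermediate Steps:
L = 19540 (L = -8 + 19548 = 19540)
c/(-959) + L/T = 23450/(-959) + 19540/30173 = 23450*(-1/959) + 19540*(1/30173) = -3350/137 + 19540/30173 = -98402570/4133701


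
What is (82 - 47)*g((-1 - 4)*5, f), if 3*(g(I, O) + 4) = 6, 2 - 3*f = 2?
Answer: -70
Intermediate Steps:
f = 0 (f = ⅔ - ⅓*2 = ⅔ - ⅔ = 0)
g(I, O) = -2 (g(I, O) = -4 + (⅓)*6 = -4 + 2 = -2)
(82 - 47)*g((-1 - 4)*5, f) = (82 - 47)*(-2) = 35*(-2) = -70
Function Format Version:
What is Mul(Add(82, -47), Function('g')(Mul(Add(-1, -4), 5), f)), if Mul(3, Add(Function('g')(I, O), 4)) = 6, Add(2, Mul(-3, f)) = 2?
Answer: -70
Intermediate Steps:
f = 0 (f = Add(Rational(2, 3), Mul(Rational(-1, 3), 2)) = Add(Rational(2, 3), Rational(-2, 3)) = 0)
Function('g')(I, O) = -2 (Function('g')(I, O) = Add(-4, Mul(Rational(1, 3), 6)) = Add(-4, 2) = -2)
Mul(Add(82, -47), Function('g')(Mul(Add(-1, -4), 5), f)) = Mul(Add(82, -47), -2) = Mul(35, -2) = -70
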